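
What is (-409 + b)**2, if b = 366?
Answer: 1849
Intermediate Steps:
(-409 + b)**2 = (-409 + 366)**2 = (-43)**2 = 1849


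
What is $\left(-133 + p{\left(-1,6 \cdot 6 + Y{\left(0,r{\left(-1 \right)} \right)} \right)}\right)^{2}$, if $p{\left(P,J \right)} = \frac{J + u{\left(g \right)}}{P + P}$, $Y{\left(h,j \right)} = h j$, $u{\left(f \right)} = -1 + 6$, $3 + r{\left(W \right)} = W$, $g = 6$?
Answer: $\frac{94249}{4} \approx 23562.0$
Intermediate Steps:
$r{\left(W \right)} = -3 + W$
$u{\left(f \right)} = 5$
$p{\left(P,J \right)} = \frac{5 + J}{2 P}$ ($p{\left(P,J \right)} = \frac{J + 5}{P + P} = \frac{5 + J}{2 P}$)
$\left(-133 + p{\left(-1,6 \cdot 6 + Y{\left(0,r{\left(-1 \right)} \right)} \right)}\right)^{2} = \left(-133 + \frac{5 + \left(6 \cdot 6 + 0 \left(-3 - 1\right)\right)}{2 \left(-1\right)}\right)^{2} = \left(-133 + \frac{1}{2} \left(-1\right) \left(5 + \left(36 + 0 \left(-4\right)\right)\right)\right)^{2} = \left(-133 + \frac{1}{2} \left(-1\right) \left(5 + \left(36 + 0\right)\right)\right)^{2} = \left(-133 + \frac{1}{2} \left(-1\right) \left(5 + 36\right)\right)^{2} = \left(-133 + \frac{1}{2} \left(-1\right) 41\right)^{2} = \left(-133 - \frac{41}{2}\right)^{2} = \left(- \frac{307}{2}\right)^{2} = \frac{94249}{4}$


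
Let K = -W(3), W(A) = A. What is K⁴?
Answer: 81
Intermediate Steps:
K = -3 (K = -1*3 = -3)
K⁴ = (-3)⁴ = 81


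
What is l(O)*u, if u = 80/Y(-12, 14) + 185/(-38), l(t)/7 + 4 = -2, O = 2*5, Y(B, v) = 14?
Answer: -675/19 ≈ -35.526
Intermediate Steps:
O = 10
l(t) = -42 (l(t) = -28 + 7*(-2) = -28 - 14 = -42)
u = 225/266 (u = 80/14 + 185/(-38) = 80*(1/14) + 185*(-1/38) = 40/7 - 185/38 = 225/266 ≈ 0.84586)
l(O)*u = -42*225/266 = -675/19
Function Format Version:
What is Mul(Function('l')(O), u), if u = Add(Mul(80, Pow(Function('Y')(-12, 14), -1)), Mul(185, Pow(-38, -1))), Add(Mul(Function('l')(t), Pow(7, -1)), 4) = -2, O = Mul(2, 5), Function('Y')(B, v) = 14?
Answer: Rational(-675, 19) ≈ -35.526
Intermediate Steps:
O = 10
Function('l')(t) = -42 (Function('l')(t) = Add(-28, Mul(7, -2)) = Add(-28, -14) = -42)
u = Rational(225, 266) (u = Add(Mul(80, Pow(14, -1)), Mul(185, Pow(-38, -1))) = Add(Mul(80, Rational(1, 14)), Mul(185, Rational(-1, 38))) = Add(Rational(40, 7), Rational(-185, 38)) = Rational(225, 266) ≈ 0.84586)
Mul(Function('l')(O), u) = Mul(-42, Rational(225, 266)) = Rational(-675, 19)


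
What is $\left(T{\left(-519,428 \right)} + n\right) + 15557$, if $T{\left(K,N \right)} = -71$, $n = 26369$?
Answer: $41855$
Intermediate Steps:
$\left(T{\left(-519,428 \right)} + n\right) + 15557 = \left(-71 + 26369\right) + 15557 = 26298 + 15557 = 41855$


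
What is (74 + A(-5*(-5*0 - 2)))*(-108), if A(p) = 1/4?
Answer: -8019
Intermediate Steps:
A(p) = ¼
(74 + A(-5*(-5*0 - 2)))*(-108) = (74 + ¼)*(-108) = (297/4)*(-108) = -8019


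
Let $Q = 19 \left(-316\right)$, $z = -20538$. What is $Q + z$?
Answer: $-26542$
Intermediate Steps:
$Q = -6004$
$Q + z = -6004 - 20538 = -26542$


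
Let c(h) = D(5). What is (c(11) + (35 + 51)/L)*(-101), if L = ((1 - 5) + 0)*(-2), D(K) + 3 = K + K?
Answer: -7171/4 ≈ -1792.8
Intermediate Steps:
D(K) = -3 + 2*K (D(K) = -3 + (K + K) = -3 + 2*K)
c(h) = 7 (c(h) = -3 + 2*5 = -3 + 10 = 7)
L = 8 (L = (-4 + 0)*(-2) = -4*(-2) = 8)
(c(11) + (35 + 51)/L)*(-101) = (7 + (35 + 51)/8)*(-101) = (7 + 86*(⅛))*(-101) = (7 + 43/4)*(-101) = (71/4)*(-101) = -7171/4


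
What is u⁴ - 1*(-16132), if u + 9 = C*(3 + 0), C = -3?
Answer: 121108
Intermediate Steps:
u = -18 (u = -9 - 3*(3 + 0) = -9 - 3*3 = -9 - 9 = -18)
u⁴ - 1*(-16132) = (-18)⁴ - 1*(-16132) = 104976 + 16132 = 121108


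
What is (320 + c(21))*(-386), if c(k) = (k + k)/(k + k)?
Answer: -123906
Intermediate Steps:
c(k) = 1 (c(k) = (2*k)/((2*k)) = (2*k)*(1/(2*k)) = 1)
(320 + c(21))*(-386) = (320 + 1)*(-386) = 321*(-386) = -123906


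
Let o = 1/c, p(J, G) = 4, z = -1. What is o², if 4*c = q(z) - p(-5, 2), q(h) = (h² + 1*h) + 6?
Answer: 4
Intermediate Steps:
q(h) = 6 + h + h² (q(h) = (h² + h) + 6 = (h + h²) + 6 = 6 + h + h²)
c = ½ (c = ((6 - 1 + (-1)²) - 1*4)/4 = ((6 - 1 + 1) - 4)/4 = (6 - 4)/4 = (¼)*2 = ½ ≈ 0.50000)
o = 2 (o = 1/(½) = 2)
o² = 2² = 4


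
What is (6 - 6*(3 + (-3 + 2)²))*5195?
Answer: -93510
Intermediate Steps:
(6 - 6*(3 + (-3 + 2)²))*5195 = (6 - 6*(3 + (-1)²))*5195 = (6 - 6*(3 + 1))*5195 = (6 - 6*4)*5195 = (6 - 1*24)*5195 = (6 - 24)*5195 = -18*5195 = -93510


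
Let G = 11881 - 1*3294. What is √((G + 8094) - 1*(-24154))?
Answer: √40835 ≈ 202.08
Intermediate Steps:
G = 8587 (G = 11881 - 3294 = 8587)
√((G + 8094) - 1*(-24154)) = √((8587 + 8094) - 1*(-24154)) = √(16681 + 24154) = √40835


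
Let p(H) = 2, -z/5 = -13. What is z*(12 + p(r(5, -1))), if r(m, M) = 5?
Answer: 910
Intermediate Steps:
z = 65 (z = -5*(-13) = 65)
z*(12 + p(r(5, -1))) = 65*(12 + 2) = 65*14 = 910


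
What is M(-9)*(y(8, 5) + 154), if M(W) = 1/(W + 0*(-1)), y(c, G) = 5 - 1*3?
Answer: -52/3 ≈ -17.333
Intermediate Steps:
y(c, G) = 2 (y(c, G) = 5 - 3 = 2)
M(W) = 1/W (M(W) = 1/(W + 0) = 1/W)
M(-9)*(y(8, 5) + 154) = (2 + 154)/(-9) = -⅑*156 = -52/3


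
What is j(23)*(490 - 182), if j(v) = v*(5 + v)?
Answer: 198352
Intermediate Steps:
j(23)*(490 - 182) = (23*(5 + 23))*(490 - 182) = (23*28)*308 = 644*308 = 198352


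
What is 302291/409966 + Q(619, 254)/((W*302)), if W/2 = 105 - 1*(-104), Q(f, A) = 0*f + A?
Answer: 4783017255/6469058497 ≈ 0.73937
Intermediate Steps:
Q(f, A) = A (Q(f, A) = 0 + A = A)
W = 418 (W = 2*(105 - 1*(-104)) = 2*(105 + 104) = 2*209 = 418)
302291/409966 + Q(619, 254)/((W*302)) = 302291/409966 + 254/((418*302)) = 302291*(1/409966) + 254/126236 = 302291/409966 + 254*(1/126236) = 302291/409966 + 127/63118 = 4783017255/6469058497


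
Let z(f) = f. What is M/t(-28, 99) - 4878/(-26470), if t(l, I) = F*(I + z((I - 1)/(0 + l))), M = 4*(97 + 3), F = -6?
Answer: -3896453/7583655 ≈ -0.51380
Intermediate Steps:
M = 400 (M = 4*100 = 400)
t(l, I) = -6*I - 6*(-1 + I)/l (t(l, I) = -6*(I + (I - 1)/(0 + l)) = -6*(I + (-1 + I)/l) = -6*I - 6*(-1 + I)/l)
M/t(-28, 99) - 4878/(-26470) = 400/((6*(1 - 1*99 - 1*99*(-28))/(-28))) - 4878/(-26470) = 400/((6*(-1/28)*(1 - 99 + 2772))) - 4878*(-1/26470) = 400/((6*(-1/28)*2674)) + 2439/13235 = 400/(-573) + 2439/13235 = 400*(-1/573) + 2439/13235 = -400/573 + 2439/13235 = -3896453/7583655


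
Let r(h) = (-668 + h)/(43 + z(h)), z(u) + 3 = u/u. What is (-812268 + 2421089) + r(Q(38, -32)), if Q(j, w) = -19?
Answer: 65960974/41 ≈ 1.6088e+6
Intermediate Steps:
z(u) = -2 (z(u) = -3 + u/u = -3 + 1 = -2)
r(h) = -668/41 + h/41 (r(h) = (-668 + h)/(43 - 2) = (-668 + h)/41 = (-668 + h)*(1/41) = -668/41 + h/41)
(-812268 + 2421089) + r(Q(38, -32)) = (-812268 + 2421089) + (-668/41 + (1/41)*(-19)) = 1608821 + (-668/41 - 19/41) = 1608821 - 687/41 = 65960974/41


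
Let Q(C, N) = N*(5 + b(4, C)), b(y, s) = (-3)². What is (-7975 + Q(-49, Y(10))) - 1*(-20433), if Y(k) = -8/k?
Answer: 62234/5 ≈ 12447.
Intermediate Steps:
b(y, s) = 9
Q(C, N) = 14*N (Q(C, N) = N*(5 + 9) = N*14 = 14*N)
(-7975 + Q(-49, Y(10))) - 1*(-20433) = (-7975 + 14*(-8/10)) - 1*(-20433) = (-7975 + 14*(-8*⅒)) + 20433 = (-7975 + 14*(-⅘)) + 20433 = (-7975 - 56/5) + 20433 = -39931/5 + 20433 = 62234/5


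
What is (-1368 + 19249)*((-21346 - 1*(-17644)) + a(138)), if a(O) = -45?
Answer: -67000107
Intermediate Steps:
(-1368 + 19249)*((-21346 - 1*(-17644)) + a(138)) = (-1368 + 19249)*((-21346 - 1*(-17644)) - 45) = 17881*((-21346 + 17644) - 45) = 17881*(-3702 - 45) = 17881*(-3747) = -67000107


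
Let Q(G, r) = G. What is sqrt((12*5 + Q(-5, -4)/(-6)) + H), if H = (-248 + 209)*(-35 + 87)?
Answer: I*sqrt(70818)/6 ≈ 44.353*I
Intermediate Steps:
H = -2028 (H = -39*52 = -2028)
sqrt((12*5 + Q(-5, -4)/(-6)) + H) = sqrt((12*5 - 5/(-6)) - 2028) = sqrt((60 - 5*(-1/6)) - 2028) = sqrt((60 + 5/6) - 2028) = sqrt(365/6 - 2028) = sqrt(-11803/6) = I*sqrt(70818)/6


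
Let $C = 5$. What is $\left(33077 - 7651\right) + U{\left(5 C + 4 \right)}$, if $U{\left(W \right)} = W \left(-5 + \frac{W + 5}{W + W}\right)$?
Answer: $25298$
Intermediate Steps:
$U{\left(W \right)} = W \left(-5 + \frac{5 + W}{2 W}\right)$
$\left(33077 - 7651\right) + U{\left(5 C + 4 \right)} = \left(33077 - 7651\right) + \left(\frac{5}{2} - \frac{9 \left(5 \cdot 5 + 4\right)}{2}\right) = 25426 + \left(\frac{5}{2} - \frac{9 \left(25 + 4\right)}{2}\right) = 25426 + \left(\frac{5}{2} - \frac{261}{2}\right) = 25426 - 128 = 25298$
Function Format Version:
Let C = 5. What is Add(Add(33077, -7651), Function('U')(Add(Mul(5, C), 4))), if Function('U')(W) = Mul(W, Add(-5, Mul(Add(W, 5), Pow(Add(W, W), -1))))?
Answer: 25298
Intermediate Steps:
Function('U')(W) = Mul(W, Add(-5, Mul(Rational(1, 2), Pow(W, -1), Add(5, W)))) (Function('U')(W) = Mul(W, Add(-5, Mul(Add(5, W), Pow(Mul(2, W), -1)))) = Mul(W, Add(-5, Mul(Add(5, W), Mul(Rational(1, 2), Pow(W, -1))))) = Mul(W, Add(-5, Mul(Rational(1, 2), Pow(W, -1), Add(5, W)))))
Add(Add(33077, -7651), Function('U')(Add(Mul(5, C), 4))) = Add(Add(33077, -7651), Add(Rational(5, 2), Mul(Rational(-9, 2), Add(Mul(5, 5), 4)))) = Add(25426, Add(Rational(5, 2), Mul(Rational(-9, 2), Add(25, 4)))) = Add(25426, Add(Rational(5, 2), Mul(Rational(-9, 2), 29))) = Add(25426, Add(Rational(5, 2), Rational(-261, 2))) = Add(25426, -128) = 25298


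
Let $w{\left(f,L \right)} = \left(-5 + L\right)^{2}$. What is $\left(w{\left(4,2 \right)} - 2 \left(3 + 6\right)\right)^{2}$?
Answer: $81$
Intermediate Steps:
$\left(w{\left(4,2 \right)} - 2 \left(3 + 6\right)\right)^{2} = \left(\left(-5 + 2\right)^{2} - 2 \left(3 + 6\right)\right)^{2} = \left(\left(-3\right)^{2} - 18\right)^{2} = \left(9 - 18\right)^{2} = \left(-9\right)^{2} = 81$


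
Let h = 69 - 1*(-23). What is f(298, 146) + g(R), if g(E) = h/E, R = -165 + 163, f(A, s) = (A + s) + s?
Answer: 544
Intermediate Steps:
f(A, s) = A + 2*s
h = 92 (h = 69 + 23 = 92)
R = -2
g(E) = 92/E
f(298, 146) + g(R) = (298 + 2*146) + 92/(-2) = (298 + 292) + 92*(-½) = 590 - 46 = 544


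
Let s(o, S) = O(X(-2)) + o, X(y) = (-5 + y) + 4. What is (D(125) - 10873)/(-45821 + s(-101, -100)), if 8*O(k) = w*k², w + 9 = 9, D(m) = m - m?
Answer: 10873/45922 ≈ 0.23677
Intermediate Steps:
D(m) = 0
w = 0 (w = -9 + 9 = 0)
X(y) = -1 + y
O(k) = 0 (O(k) = (0*k²)/8 = (⅛)*0 = 0)
s(o, S) = o (s(o, S) = 0 + o = o)
(D(125) - 10873)/(-45821 + s(-101, -100)) = (0 - 10873)/(-45821 - 101) = -10873/(-45922) = -10873*(-1/45922) = 10873/45922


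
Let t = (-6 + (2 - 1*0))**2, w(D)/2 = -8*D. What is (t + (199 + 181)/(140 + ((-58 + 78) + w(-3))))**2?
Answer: 859329/2704 ≈ 317.80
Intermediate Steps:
w(D) = -16*D (w(D) = 2*(-8*D) = -16*D)
t = 16 (t = (-6 + (2 + 0))**2 = (-6 + 2)**2 = (-4)**2 = 16)
(t + (199 + 181)/(140 + ((-58 + 78) + w(-3))))**2 = (16 + (199 + 181)/(140 + ((-58 + 78) - 16*(-3))))**2 = (16 + 380/(140 + (20 + 48)))**2 = (16 + 380/(140 + 68))**2 = (16 + 380/208)**2 = (16 + 380*(1/208))**2 = (16 + 95/52)**2 = (927/52)**2 = 859329/2704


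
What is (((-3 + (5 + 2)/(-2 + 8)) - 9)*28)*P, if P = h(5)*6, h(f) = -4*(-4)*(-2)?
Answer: 58240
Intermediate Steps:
h(f) = -32 (h(f) = 16*(-2) = -32)
P = -192 (P = -32*6 = -192)
(((-3 + (5 + 2)/(-2 + 8)) - 9)*28)*P = (((-3 + (5 + 2)/(-2 + 8)) - 9)*28)*(-192) = (((-3 + 7/6) - 9)*28)*(-192) = ((-11/6 - 9)*28)*(-192) = -65/6*28*(-192) = -910/3*(-192) = 58240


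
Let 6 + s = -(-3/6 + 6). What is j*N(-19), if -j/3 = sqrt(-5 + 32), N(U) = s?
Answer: 207*sqrt(3)/2 ≈ 179.27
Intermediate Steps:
s = -23/2 (s = -6 - (-3/6 + 6) = -6 - (-3*1/6 + 6) = -6 - (-1/2 + 6) = -6 - 1*11/2 = -6 - 11/2 = -23/2 ≈ -11.500)
N(U) = -23/2
j = -9*sqrt(3) (j = -3*sqrt(-5 + 32) = -9*sqrt(3) ≈ -15.588)
j*N(-19) = -9*sqrt(3)*(-23/2) = 207*sqrt(3)/2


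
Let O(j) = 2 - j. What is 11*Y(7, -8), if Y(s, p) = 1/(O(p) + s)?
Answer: 11/17 ≈ 0.64706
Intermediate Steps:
Y(s, p) = 1/(2 + s - p) (Y(s, p) = 1/((2 - p) + s) = 1/(2 + s - p))
11*Y(7, -8) = 11/(2 + 7 - 1*(-8)) = 11/(2 + 7 + 8) = 11/17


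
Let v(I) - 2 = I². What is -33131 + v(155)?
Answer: -9104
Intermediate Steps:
v(I) = 2 + I²
-33131 + v(155) = -33131 + (2 + 155²) = -33131 + (2 + 24025) = -33131 + 24027 = -9104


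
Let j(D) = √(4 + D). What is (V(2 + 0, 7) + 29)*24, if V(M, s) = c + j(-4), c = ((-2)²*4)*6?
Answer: 3000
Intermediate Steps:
c = 96 (c = (4*4)*6 = 16*6 = 96)
V(M, s) = 96 (V(M, s) = 96 + √(4 - 4) = 96 + √0 = 96 + 0 = 96)
(V(2 + 0, 7) + 29)*24 = (96 + 29)*24 = 125*24 = 3000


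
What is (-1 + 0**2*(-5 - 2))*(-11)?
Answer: 11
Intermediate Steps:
(-1 + 0**2*(-5 - 2))*(-11) = (-1 + 0*(-7))*(-11) = (-1 + 0)*(-11) = -1*(-11) = 11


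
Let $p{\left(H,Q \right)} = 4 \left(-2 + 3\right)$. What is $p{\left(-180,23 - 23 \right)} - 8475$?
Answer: $-8471$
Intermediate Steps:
$p{\left(H,Q \right)} = 4$ ($p{\left(H,Q \right)} = 4 \cdot 1 = 4$)
$p{\left(-180,23 - 23 \right)} - 8475 = 4 - 8475 = -8471$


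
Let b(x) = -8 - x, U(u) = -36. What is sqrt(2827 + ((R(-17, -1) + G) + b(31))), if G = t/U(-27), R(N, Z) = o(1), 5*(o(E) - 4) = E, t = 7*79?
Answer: sqrt(2499155)/30 ≈ 52.696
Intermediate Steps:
t = 553
o(E) = 4 + E/5
R(N, Z) = 21/5 (R(N, Z) = 4 + (1/5)*1 = 4 + 1/5 = 21/5)
G = -553/36 (G = 553/(-36) = 553*(-1/36) = -553/36 ≈ -15.361)
sqrt(2827 + ((R(-17, -1) + G) + b(31))) = sqrt(2827 + ((21/5 - 553/36) + (-8 - 1*31))) = sqrt(2827 + (-2009/180 + (-8 - 31))) = sqrt(2827 + (-2009/180 - 39)) = sqrt(2827 - 9029/180) = sqrt(499831/180) = sqrt(2499155)/30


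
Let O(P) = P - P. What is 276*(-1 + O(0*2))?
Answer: -276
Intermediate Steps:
O(P) = 0
276*(-1 + O(0*2)) = 276*(-1 + 0) = 276*(-1) = -276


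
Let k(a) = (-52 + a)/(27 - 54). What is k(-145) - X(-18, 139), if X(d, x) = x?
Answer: -3556/27 ≈ -131.70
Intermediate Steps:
k(a) = 52/27 - a/27 (k(a) = (-52 + a)/(-27) = (-52 + a)*(-1/27) = 52/27 - a/27)
k(-145) - X(-18, 139) = (52/27 - 1/27*(-145)) - 1*139 = (52/27 + 145/27) - 139 = 197/27 - 139 = -3556/27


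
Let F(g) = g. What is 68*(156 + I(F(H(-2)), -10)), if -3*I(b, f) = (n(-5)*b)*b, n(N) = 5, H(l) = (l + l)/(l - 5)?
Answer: 1553936/147 ≈ 10571.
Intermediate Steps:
H(l) = 2*l/(-5 + l) (H(l) = (2*l)/(-5 + l) = 2*l/(-5 + l))
I(b, f) = -5*b**2/3 (I(b, f) = -5*b*b/3 = -5*b**2/3)
68*(156 + I(F(H(-2)), -10)) = 68*(156 - 5*16/(-5 - 2)**2/3) = 68*(156 - 5*(2*(-2)/(-7))**2/3) = 68*(156 - 5*(2*(-2)*(-1/7))**2/3) = 68*(156 - 5*(4/7)**2/3) = 68*(156 - 5/3*16/49) = 68*(156 - 80/147) = 68*(22852/147) = 1553936/147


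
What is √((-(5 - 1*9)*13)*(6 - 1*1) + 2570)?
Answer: √2830 ≈ 53.198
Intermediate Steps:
√((-(5 - 1*9)*13)*(6 - 1*1) + 2570) = √((-(5 - 9)*13)*(6 - 1) + 2570) = √((-1*(-4)*13)*5 + 2570) = √((4*13)*5 + 2570) = √(52*5 + 2570) = √(260 + 2570) = √2830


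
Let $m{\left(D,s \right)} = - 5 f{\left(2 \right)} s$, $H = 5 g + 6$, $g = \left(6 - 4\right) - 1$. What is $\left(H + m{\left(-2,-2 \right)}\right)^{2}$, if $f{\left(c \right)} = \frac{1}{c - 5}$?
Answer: $\frac{529}{9} \approx 58.778$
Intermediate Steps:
$g = 1$ ($g = 2 - 1 = 1$)
$f{\left(c \right)} = \frac{1}{-5 + c}$
$H = 11$ ($H = 5 \cdot 1 + 6 = 5 + 6 = 11$)
$m{\left(D,s \right)} = \frac{5 s}{3}$ ($m{\left(D,s \right)} = - \frac{5}{-5 + 2} s = - \frac{5}{-3} s = \left(-5\right) \left(- \frac{1}{3}\right) s = \frac{5 s}{3}$)
$\left(H + m{\left(-2,-2 \right)}\right)^{2} = \left(11 + \frac{5}{3} \left(-2\right)\right)^{2} = \left(11 - \frac{10}{3}\right)^{2} = \left(\frac{23}{3}\right)^{2} = \frac{529}{9}$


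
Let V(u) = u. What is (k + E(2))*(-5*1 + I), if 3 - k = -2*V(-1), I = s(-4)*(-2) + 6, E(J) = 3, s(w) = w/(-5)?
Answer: -12/5 ≈ -2.4000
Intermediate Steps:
s(w) = -w/5 (s(w) = w*(-⅕) = -w/5)
I = 22/5 (I = -⅕*(-4)*(-2) + 6 = (⅘)*(-2) + 6 = -8/5 + 6 = 22/5 ≈ 4.4000)
k = 1 (k = 3 - (-2)*(-1) = 3 - 1*2 = 3 - 2 = 1)
(k + E(2))*(-5*1 + I) = (1 + 3)*(-5*1 + 22/5) = 4*(-5 + 22/5) = 4*(-⅗) = -12/5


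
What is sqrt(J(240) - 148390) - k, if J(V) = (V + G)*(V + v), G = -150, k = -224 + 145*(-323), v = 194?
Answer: 47059 + 29*I*sqrt(130) ≈ 47059.0 + 330.65*I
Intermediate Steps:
k = -47059 (k = -224 - 46835 = -47059)
J(V) = (-150 + V)*(194 + V) (J(V) = (V - 150)*(V + 194) = (-150 + V)*(194 + V))
sqrt(J(240) - 148390) - k = sqrt((-29100 + 240**2 + 44*240) - 148390) - 1*(-47059) = sqrt((-29100 + 57600 + 10560) - 148390) + 47059 = sqrt(39060 - 148390) + 47059 = sqrt(-109330) + 47059 = 29*I*sqrt(130) + 47059 = 47059 + 29*I*sqrt(130)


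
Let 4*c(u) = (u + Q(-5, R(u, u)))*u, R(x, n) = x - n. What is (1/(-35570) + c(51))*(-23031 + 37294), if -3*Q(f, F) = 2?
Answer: 651164328459/71140 ≈ 9.1533e+6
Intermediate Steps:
Q(f, F) = -⅔ (Q(f, F) = -⅓*2 = -⅔)
c(u) = u*(-⅔ + u)/4 (c(u) = ((u - ⅔)*u)/4 = ((-⅔ + u)*u)/4 = (u*(-⅔ + u))/4 = u*(-⅔ + u)/4)
(1/(-35570) + c(51))*(-23031 + 37294) = (1/(-35570) + (1/12)*51*(-2 + 3*51))*(-23031 + 37294) = (-1/35570 + (1/12)*51*(-2 + 153))*14263 = (-1/35570 + (1/12)*51*151)*14263 = (-1/35570 + 2567/4)*14263 = (45654093/71140)*14263 = 651164328459/71140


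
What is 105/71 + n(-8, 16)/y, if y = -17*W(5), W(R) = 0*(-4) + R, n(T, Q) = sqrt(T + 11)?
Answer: 105/71 - sqrt(3)/85 ≈ 1.4585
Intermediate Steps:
n(T, Q) = sqrt(11 + T)
W(R) = R (W(R) = 0 + R = R)
y = -85 (y = -17*5 = -85)
105/71 + n(-8, 16)/y = 105/71 + sqrt(11 - 8)/(-85) = 105*(1/71) + sqrt(3)*(-1/85) = 105/71 - sqrt(3)/85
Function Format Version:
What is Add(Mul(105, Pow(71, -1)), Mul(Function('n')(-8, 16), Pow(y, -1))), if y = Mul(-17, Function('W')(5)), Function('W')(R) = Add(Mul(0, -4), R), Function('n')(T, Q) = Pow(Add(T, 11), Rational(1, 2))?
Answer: Add(Rational(105, 71), Mul(Rational(-1, 85), Pow(3, Rational(1, 2)))) ≈ 1.4585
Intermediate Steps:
Function('n')(T, Q) = Pow(Add(11, T), Rational(1, 2))
Function('W')(R) = R (Function('W')(R) = Add(0, R) = R)
y = -85 (y = Mul(-17, 5) = -85)
Add(Mul(105, Pow(71, -1)), Mul(Function('n')(-8, 16), Pow(y, -1))) = Add(Mul(105, Pow(71, -1)), Mul(Pow(Add(11, -8), Rational(1, 2)), Pow(-85, -1))) = Add(Mul(105, Rational(1, 71)), Mul(Pow(3, Rational(1, 2)), Rational(-1, 85))) = Add(Rational(105, 71), Mul(Rational(-1, 85), Pow(3, Rational(1, 2))))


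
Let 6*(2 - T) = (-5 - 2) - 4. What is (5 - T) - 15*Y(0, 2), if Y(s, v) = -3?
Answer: 277/6 ≈ 46.167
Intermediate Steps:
T = 23/6 (T = 2 - ((-5 - 2) - 4)/6 = 2 - (-7 - 4)/6 = 2 - ⅙*(-11) = 2 + 11/6 = 23/6 ≈ 3.8333)
(5 - T) - 15*Y(0, 2) = (5 - 1*23/6) - 15*(-3) = (5 - 23/6) - 5*(-9) = 7/6 + 45 = 277/6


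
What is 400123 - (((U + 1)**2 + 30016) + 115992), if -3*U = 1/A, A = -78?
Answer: 13914265715/54756 ≈ 2.5411e+5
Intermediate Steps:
U = 1/234 (U = -1/3/(-78) = -1/3*(-1/78) = 1/234 ≈ 0.0042735)
400123 - (((U + 1)**2 + 30016) + 115992) = 400123 - (((1/234 + 1)**2 + 30016) + 115992) = 400123 - (((235/234)**2 + 30016) + 115992) = 400123 - ((55225/54756 + 30016) + 115992) = 400123 - (1643611321/54756 + 115992) = 400123 - 1*7994869273/54756 = 400123 - 7994869273/54756 = 13914265715/54756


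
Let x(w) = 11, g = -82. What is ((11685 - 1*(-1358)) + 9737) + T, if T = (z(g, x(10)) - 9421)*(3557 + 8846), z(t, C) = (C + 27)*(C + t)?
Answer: -150289177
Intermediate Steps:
z(t, C) = (27 + C)*(C + t)
T = -150311957 (T = ((11² + 27*11 + 27*(-82) + 11*(-82)) - 9421)*(3557 + 8846) = ((121 + 297 - 2214 - 902) - 9421)*12403 = (-2698 - 9421)*12403 = -12119*12403 = -150311957)
((11685 - 1*(-1358)) + 9737) + T = ((11685 - 1*(-1358)) + 9737) - 150311957 = ((11685 + 1358) + 9737) - 150311957 = (13043 + 9737) - 150311957 = 22780 - 150311957 = -150289177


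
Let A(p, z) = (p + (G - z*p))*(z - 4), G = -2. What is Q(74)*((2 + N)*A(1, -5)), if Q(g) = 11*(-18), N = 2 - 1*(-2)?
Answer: 42768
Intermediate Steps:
N = 4 (N = 2 + 2 = 4)
Q(g) = -198
A(p, z) = (-4 + z)*(-2 + p - p*z) (A(p, z) = (p + (-2 - z*p))*(z - 4) = (p + (-2 - p*z))*(-4 + z) = (-2 + p - p*z)*(-4 + z) = (-4 + z)*(-2 + p - p*z))
Q(74)*((2 + N)*A(1, -5)) = -198*(2 + 4)*(8 - 4*1 - 2*(-5) - 1*1*(-5)² + 5*1*(-5)) = -1188*(8 - 4 + 10 - 1*1*25 - 25) = -1188*(8 - 4 + 10 - 25 - 25) = -1188*(-36) = -198*(-216) = 42768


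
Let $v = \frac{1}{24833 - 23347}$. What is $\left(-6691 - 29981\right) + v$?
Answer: $- \frac{54494591}{1486} \approx -36672.0$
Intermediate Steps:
$v = \frac{1}{1486} \approx 0.00067295$
$\left(-6691 - 29981\right) + v = \left(-6691 - 29981\right) + \frac{1}{1486} = -36672 + \frac{1}{1486} = - \frac{54494591}{1486}$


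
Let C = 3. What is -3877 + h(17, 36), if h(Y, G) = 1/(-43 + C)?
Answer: -155081/40 ≈ -3877.0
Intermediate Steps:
h(Y, G) = -1/40 (h(Y, G) = 1/(-43 + 3) = 1/(-40) = -1/40)
-3877 + h(17, 36) = -3877 - 1/40 = -155081/40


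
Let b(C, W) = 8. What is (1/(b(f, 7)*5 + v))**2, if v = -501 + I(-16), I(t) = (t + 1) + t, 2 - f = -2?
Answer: 1/242064 ≈ 4.1311e-6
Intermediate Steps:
f = 4 (f = 2 - 1*(-2) = 2 + 2 = 4)
I(t) = 1 + 2*t (I(t) = (1 + t) + t = 1 + 2*t)
v = -532 (v = -501 + (1 + 2*(-16)) = -501 + (1 - 32) = -501 - 31 = -532)
(1/(b(f, 7)*5 + v))**2 = (1/(8*5 - 532))**2 = (1/(40 - 532))**2 = (1/(-492))**2 = (-1/492)**2 = 1/242064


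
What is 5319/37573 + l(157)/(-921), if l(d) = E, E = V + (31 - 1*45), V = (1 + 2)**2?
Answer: 5086664/34604733 ≈ 0.14699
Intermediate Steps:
V = 9 (V = 3**2 = 9)
E = -5 (E = 9 + (31 - 1*45) = 9 + (31 - 45) = 9 - 14 = -5)
l(d) = -5
5319/37573 + l(157)/(-921) = 5319/37573 - 5/(-921) = 5319*(1/37573) - 5*(-1/921) = 5319/37573 + 5/921 = 5086664/34604733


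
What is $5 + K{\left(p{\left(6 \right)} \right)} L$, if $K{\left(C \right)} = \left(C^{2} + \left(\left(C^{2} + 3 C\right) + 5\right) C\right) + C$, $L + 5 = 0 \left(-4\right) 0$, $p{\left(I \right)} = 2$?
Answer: $-175$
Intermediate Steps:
$L = -5$ ($L = -5 + 0 \left(-4\right) 0 = -5 + 0 \cdot 0 = -5 + 0 = -5$)
$K{\left(C \right)} = C + C^{2} + C \left(5 + C^{2} + 3 C\right)$ ($K{\left(C \right)} = \left(C^{2} + \left(5 + C^{2} + 3 C\right) C\right) + C = \left(C^{2} + C \left(5 + C^{2} + 3 C\right)\right) + C = C + C^{2} + C \left(5 + C^{2} + 3 C\right)$)
$5 + K{\left(p{\left(6 \right)} \right)} L = 5 + 2 \left(6 + 2^{2} + 4 \cdot 2\right) \left(-5\right) = 5 + 2 \left(6 + 4 + 8\right) \left(-5\right) = 5 + 2 \cdot 18 \left(-5\right) = 5 + 36 \left(-5\right) = 5 - 180 = -175$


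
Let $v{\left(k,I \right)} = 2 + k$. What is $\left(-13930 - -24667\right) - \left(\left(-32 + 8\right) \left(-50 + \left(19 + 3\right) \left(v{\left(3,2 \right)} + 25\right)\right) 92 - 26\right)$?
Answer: $1357643$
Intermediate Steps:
$\left(-13930 - -24667\right) - \left(\left(-32 + 8\right) \left(-50 + \left(19 + 3\right) \left(v{\left(3,2 \right)} + 25\right)\right) 92 - 26\right) = \left(-13930 - -24667\right) - \left(\left(-32 + 8\right) \left(-50 + \left(19 + 3\right) \left(\left(2 + 3\right) + 25\right)\right) 92 - 26\right) = \left(-13930 + 24667\right) - \left(- 24 \left(-50 + 22 \left(5 + 25\right)\right) 92 - 26\right) = 10737 - \left(- 24 \left(-50 + 22 \cdot 30\right) 92 - 26\right) = 10737 - \left(- 24 \left(-50 + 660\right) 92 - 26\right) = 10737 - \left(\left(-24\right) 610 \cdot 92 - 26\right) = 10737 - \left(\left(-14640\right) 92 - 26\right) = 10737 - \left(-1346880 - 26\right) = 10737 - -1346906 = 10737 + 1346906 = 1357643$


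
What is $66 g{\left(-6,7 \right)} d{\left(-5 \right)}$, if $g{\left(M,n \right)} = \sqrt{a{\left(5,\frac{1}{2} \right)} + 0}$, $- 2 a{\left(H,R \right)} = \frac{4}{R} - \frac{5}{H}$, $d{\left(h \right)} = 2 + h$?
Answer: $- 99 i \sqrt{14} \approx - 370.42 i$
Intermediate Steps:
$a{\left(H,R \right)} = - \frac{2}{R} + \frac{5}{2 H}$ ($a{\left(H,R \right)} = - \frac{\frac{4}{R} - \frac{5}{H}}{2} = - \frac{- \frac{5}{H} + \frac{4}{R}}{2} = - \frac{2}{R} + \frac{5}{2 H}$)
$g{\left(M,n \right)} = \frac{i \sqrt{14}}{2}$ ($g{\left(M,n \right)} = \sqrt{\left(- \frac{2}{\frac{1}{2}} + \frac{5}{2 \cdot 5}\right) + 0} = \sqrt{\left(- 2 \frac{1}{\frac{1}{2}} + \frac{5}{2} \cdot \frac{1}{5}\right) + 0} = \sqrt{\left(\left(-2\right) 2 + \frac{1}{2}\right) + 0} = \sqrt{\left(-4 + \frac{1}{2}\right) + 0} = \sqrt{- \frac{7}{2} + 0} = \sqrt{- \frac{7}{2}} = \frac{i \sqrt{14}}{2}$)
$66 g{\left(-6,7 \right)} d{\left(-5 \right)} = 66 \frac{i \sqrt{14}}{2} \left(2 - 5\right) = 33 i \sqrt{14} \left(-3\right) = - 99 i \sqrt{14}$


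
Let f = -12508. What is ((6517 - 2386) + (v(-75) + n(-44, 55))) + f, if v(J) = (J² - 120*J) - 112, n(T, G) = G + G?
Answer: 6246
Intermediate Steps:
n(T, G) = 2*G
v(J) = -112 + J² - 120*J
((6517 - 2386) + (v(-75) + n(-44, 55))) + f = ((6517 - 2386) + ((-112 + (-75)² - 120*(-75)) + 2*55)) - 12508 = (4131 + ((-112 + 5625 + 9000) + 110)) - 12508 = (4131 + (14513 + 110)) - 12508 = (4131 + 14623) - 12508 = 18754 - 12508 = 6246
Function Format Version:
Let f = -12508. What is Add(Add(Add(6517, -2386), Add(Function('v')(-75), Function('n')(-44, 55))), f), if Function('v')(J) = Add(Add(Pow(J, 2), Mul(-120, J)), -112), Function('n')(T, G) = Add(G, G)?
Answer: 6246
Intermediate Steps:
Function('n')(T, G) = Mul(2, G)
Function('v')(J) = Add(-112, Pow(J, 2), Mul(-120, J))
Add(Add(Add(6517, -2386), Add(Function('v')(-75), Function('n')(-44, 55))), f) = Add(Add(Add(6517, -2386), Add(Add(-112, Pow(-75, 2), Mul(-120, -75)), Mul(2, 55))), -12508) = Add(Add(4131, Add(Add(-112, 5625, 9000), 110)), -12508) = Add(Add(4131, Add(14513, 110)), -12508) = Add(Add(4131, 14623), -12508) = Add(18754, -12508) = 6246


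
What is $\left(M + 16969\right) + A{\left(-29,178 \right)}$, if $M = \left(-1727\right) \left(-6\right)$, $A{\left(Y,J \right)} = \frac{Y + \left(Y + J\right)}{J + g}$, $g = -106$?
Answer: $\frac{81998}{3} \approx 27333.0$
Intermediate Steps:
$A{\left(Y,J \right)} = \frac{J + 2 Y}{-106 + J}$ ($A{\left(Y,J \right)} = \frac{Y + \left(Y + J\right)}{J - 106} = \frac{Y + \left(J + Y\right)}{-106 + J} = \frac{J + 2 Y}{-106 + J}$)
$M = 10362$
$\left(M + 16969\right) + A{\left(-29,178 \right)} = \left(10362 + 16969\right) + \frac{178 + 2 \left(-29\right)}{-106 + 178} = 27331 + \frac{178 - 58}{72} = 27331 + \frac{1}{72} \cdot 120 = 27331 + \frac{5}{3} = \frac{81998}{3}$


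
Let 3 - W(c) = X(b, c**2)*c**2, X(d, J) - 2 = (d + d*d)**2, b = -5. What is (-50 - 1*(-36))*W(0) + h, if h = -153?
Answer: -195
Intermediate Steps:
X(d, J) = 2 + (d + d**2)**2 (X(d, J) = 2 + (d + d*d)**2 = 2 + (d + d**2)**2)
W(c) = 3 - 402*c**2 (W(c) = 3 - (2 + (-5)**2*(1 - 5)**2)*c**2 = 3 - (2 + 25*(-4)**2)*c**2 = 3 - (2 + 25*16)*c**2 = 3 - (2 + 400)*c**2 = 3 - 402*c**2)
(-50 - 1*(-36))*W(0) + h = (-50 - 1*(-36))*(3 - 402*0**2) - 153 = (-50 + 36)*(3 - 402*0) - 153 = -14*(3 + 0) - 153 = -14*3 - 153 = -42 - 153 = -195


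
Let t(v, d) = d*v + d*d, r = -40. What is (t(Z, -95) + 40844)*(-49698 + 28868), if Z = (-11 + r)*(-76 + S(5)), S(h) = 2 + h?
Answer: 5924801880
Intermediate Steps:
Z = 3519 (Z = (-11 - 40)*(-76 + (2 + 5)) = -51*(-76 + 7) = -51*(-69) = 3519)
t(v, d) = d² + d*v (t(v, d) = d*v + d² = d² + d*v)
(t(Z, -95) + 40844)*(-49698 + 28868) = (-95*(-95 + 3519) + 40844)*(-49698 + 28868) = (-95*3424 + 40844)*(-20830) = (-325280 + 40844)*(-20830) = -284436*(-20830) = 5924801880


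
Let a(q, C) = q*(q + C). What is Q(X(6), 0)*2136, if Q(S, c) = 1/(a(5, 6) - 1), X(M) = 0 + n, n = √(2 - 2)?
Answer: 356/9 ≈ 39.556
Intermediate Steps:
n = 0 (n = √0 = 0)
a(q, C) = q*(C + q)
X(M) = 0 (X(M) = 0 + 0 = 0)
Q(S, c) = 1/54 (Q(S, c) = 1/(5*(6 + 5) - 1) = 1/(5*11 - 1) = 1/(55 - 1) = 1/54)
Q(X(6), 0)*2136 = (1/54)*2136 = 356/9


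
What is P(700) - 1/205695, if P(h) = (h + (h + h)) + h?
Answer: 575945999/205695 ≈ 2800.0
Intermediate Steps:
P(h) = 4*h (P(h) = (h + 2*h) + h = 3*h + h = 4*h)
P(700) - 1/205695 = 4*700 - 1/205695 = 2800 - 1*1/205695 = 2800 - 1/205695 = 575945999/205695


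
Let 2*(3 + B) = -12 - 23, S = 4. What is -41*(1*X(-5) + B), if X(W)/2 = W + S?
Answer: 1845/2 ≈ 922.50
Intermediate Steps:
X(W) = 8 + 2*W (X(W) = 2*(W + 4) = 2*(4 + W) = 8 + 2*W)
B = -41/2 (B = -3 + (-12 - 23)/2 = -3 + (½)*(-35) = -3 - 35/2 = -41/2 ≈ -20.500)
-41*(1*X(-5) + B) = -41*(1*(8 + 2*(-5)) - 41/2) = -41*(1*(8 - 10) - 41/2) = -41*(1*(-2) - 41/2) = -41*(-2 - 41/2) = -41*(-45/2) = 1845/2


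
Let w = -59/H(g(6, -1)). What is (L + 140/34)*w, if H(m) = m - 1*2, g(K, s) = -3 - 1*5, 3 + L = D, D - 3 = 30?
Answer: 3422/17 ≈ 201.29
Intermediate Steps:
D = 33 (D = 3 + 30 = 33)
L = 30 (L = -3 + 33 = 30)
g(K, s) = -8 (g(K, s) = -3 - 5 = -8)
H(m) = -2 + m (H(m) = m - 2 = -2 + m)
w = 59/10 (w = -59/(-2 - 8) = -59/(-10) = -59*(-⅒) = 59/10 ≈ 5.9000)
(L + 140/34)*w = (30 + 140/34)*(59/10) = (30 + 140*(1/34))*(59/10) = (30 + 70/17)*(59/10) = (580/17)*(59/10) = 3422/17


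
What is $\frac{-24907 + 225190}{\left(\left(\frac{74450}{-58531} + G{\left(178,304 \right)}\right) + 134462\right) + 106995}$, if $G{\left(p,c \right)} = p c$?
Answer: $\frac{11722764273}{17299874689} \approx 0.67762$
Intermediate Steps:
$G{\left(p,c \right)} = c p$
$\frac{-24907 + 225190}{\left(\left(\frac{74450}{-58531} + G{\left(178,304 \right)}\right) + 134462\right) + 106995} = \frac{-24907 + 225190}{\left(\left(\frac{74450}{-58531} + 304 \cdot 178\right) + 134462\right) + 106995} = \frac{200283}{\left(\left(74450 \left(- \frac{1}{58531}\right) + 54112\right) + 134462\right) + 106995} = \frac{200283}{\left(\left(- \frac{74450}{58531} + 54112\right) + 134462\right) + 106995} = \frac{200283}{\left(\frac{3167155022}{58531} + 134462\right) + 106995} = \frac{200283}{\frac{11037350344}{58531} + 106995} = \frac{200283}{\frac{17299874689}{58531}} = 200283 \cdot \frac{58531}{17299874689} = \frac{11722764273}{17299874689}$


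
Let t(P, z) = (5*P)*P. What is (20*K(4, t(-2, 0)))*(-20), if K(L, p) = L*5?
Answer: -8000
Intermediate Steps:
t(P, z) = 5*P²
K(L, p) = 5*L
(20*K(4, t(-2, 0)))*(-20) = (20*(5*4))*(-20) = (20*20)*(-20) = 400*(-20) = -8000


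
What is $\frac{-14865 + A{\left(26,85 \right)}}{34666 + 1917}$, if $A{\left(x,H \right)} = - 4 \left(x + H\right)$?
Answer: $- \frac{15309}{36583} \approx -0.41847$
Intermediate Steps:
$A{\left(x,H \right)} = - 4 H - 4 x$ ($A{\left(x,H \right)} = - 4 \left(H + x\right) = - 4 H - 4 x$)
$\frac{-14865 + A{\left(26,85 \right)}}{34666 + 1917} = \frac{-14865 - 444}{34666 + 1917} = \frac{-14865 - 444}{36583} = \left(-14865 - 444\right) \frac{1}{36583} = \left(-15309\right) \frac{1}{36583} = - \frac{15309}{36583}$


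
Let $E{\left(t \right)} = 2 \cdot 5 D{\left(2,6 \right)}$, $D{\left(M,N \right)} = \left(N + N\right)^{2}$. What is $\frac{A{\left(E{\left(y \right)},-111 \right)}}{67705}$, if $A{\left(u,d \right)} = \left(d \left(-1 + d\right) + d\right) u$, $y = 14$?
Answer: $\frac{3548448}{13541} \approx 262.05$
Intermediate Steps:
$D{\left(M,N \right)} = 4 N^{2}$ ($D{\left(M,N \right)} = \left(2 N\right)^{2} = 4 N^{2}$)
$E{\left(t \right)} = 1440$ ($E{\left(t \right)} = 2 \cdot 5 \cdot 4 \cdot 6^{2} = 10 \cdot 4 \cdot 36 = 10 \cdot 144 = 1440$)
$A{\left(u,d \right)} = u \left(d + d \left(-1 + d\right)\right)$ ($A{\left(u,d \right)} = \left(d + d \left(-1 + d\right)\right) u = u \left(d + d \left(-1 + d\right)\right)$)
$\frac{A{\left(E{\left(y \right)},-111 \right)}}{67705} = \frac{1440 \left(-111\right)^{2}}{67705} = 1440 \cdot 12321 \cdot \frac{1}{67705} = 17742240 \cdot \frac{1}{67705} = \frac{3548448}{13541}$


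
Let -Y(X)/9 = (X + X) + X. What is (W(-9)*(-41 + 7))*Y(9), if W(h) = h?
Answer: -74358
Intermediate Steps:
Y(X) = -27*X (Y(X) = -9*((X + X) + X) = -9*(2*X + X) = -27*X)
(W(-9)*(-41 + 7))*Y(9) = (-9*(-41 + 7))*(-27*9) = -9*(-34)*(-243) = 306*(-243) = -74358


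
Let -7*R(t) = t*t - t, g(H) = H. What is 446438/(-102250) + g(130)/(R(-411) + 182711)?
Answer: -49529464701/11346120125 ≈ -4.3653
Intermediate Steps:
R(t) = -t²/7 + t/7 (R(t) = -(t*t - t)/7 = -(t² - t)/7 = -t²/7 + t/7)
446438/(-102250) + g(130)/(R(-411) + 182711) = 446438/(-102250) + 130/((⅐)*(-411)*(1 - 1*(-411)) + 182711) = 446438*(-1/102250) + 130/((⅐)*(-411)*(1 + 411) + 182711) = -223219/51125 + 130/((⅐)*(-411)*412 + 182711) = -223219/51125 + 130/(-169332/7 + 182711) = -223219/51125 + 130/(1109645/7) = -223219/51125 + 130*(7/1109645) = -223219/51125 + 182/221929 = -49529464701/11346120125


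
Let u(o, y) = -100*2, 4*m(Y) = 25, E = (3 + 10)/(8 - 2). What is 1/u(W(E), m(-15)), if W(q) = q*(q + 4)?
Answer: -1/200 ≈ -0.0050000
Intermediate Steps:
E = 13/6 ≈ 2.1667
m(Y) = 25/4 (m(Y) = (¼)*25 = 25/4)
W(q) = q*(4 + q)
u(o, y) = -200
1/u(W(E), m(-15)) = 1/(-200) = -1/200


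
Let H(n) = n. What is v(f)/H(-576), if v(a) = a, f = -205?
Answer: 205/576 ≈ 0.35590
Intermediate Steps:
v(f)/H(-576) = -205/(-576) = -205*(-1/576) = 205/576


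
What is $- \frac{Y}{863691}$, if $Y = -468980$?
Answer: $\frac{468980}{863691} \approx 0.543$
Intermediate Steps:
$- \frac{Y}{863691} = - \frac{-468980}{863691} = \left(-1\right) \left(- \frac{468980}{863691}\right) = \frac{468980}{863691}$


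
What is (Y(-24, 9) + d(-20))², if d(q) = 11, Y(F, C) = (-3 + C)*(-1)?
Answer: 25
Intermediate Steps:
Y(F, C) = 3 - C
(Y(-24, 9) + d(-20))² = ((3 - 1*9) + 11)² = ((3 - 9) + 11)² = (-6 + 11)² = 5² = 25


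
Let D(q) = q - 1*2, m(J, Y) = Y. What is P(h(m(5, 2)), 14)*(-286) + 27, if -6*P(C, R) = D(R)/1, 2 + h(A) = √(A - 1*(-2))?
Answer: 599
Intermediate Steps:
D(q) = -2 + q (D(q) = q - 2 = -2 + q)
h(A) = -2 + √(2 + A) (h(A) = -2 + √(A - 1*(-2)) = -2 + √(A + 2) = -2 + √(2 + A))
P(C, R) = ⅓ - R/6 (P(C, R) = -(-2 + R)/(6*1) = -(-2 + R)/6 = ⅓ - R/6)
P(h(m(5, 2)), 14)*(-286) + 27 = (⅓ - ⅙*14)*(-286) + 27 = (⅓ - 7/3)*(-286) + 27 = -2*(-286) + 27 = 572 + 27 = 599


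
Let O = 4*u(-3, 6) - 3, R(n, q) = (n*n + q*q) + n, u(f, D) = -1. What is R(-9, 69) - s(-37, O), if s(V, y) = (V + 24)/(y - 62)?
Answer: 333464/69 ≈ 4832.8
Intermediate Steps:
R(n, q) = n + n**2 + q**2 (R(n, q) = (n**2 + q**2) + n = n + n**2 + q**2)
O = -7 (O = 4*(-1) - 3 = -4 - 3 = -7)
s(V, y) = (24 + V)/(-62 + y)
R(-9, 69) - s(-37, O) = (-9 + (-9)**2 + 69**2) - (24 - 37)/(-62 - 7) = (-9 + 81 + 4761) - (-13)/(-69) = 4833 - (-1)*(-13)/69 = 4833 - 1*13/69 = 4833 - 13/69 = 333464/69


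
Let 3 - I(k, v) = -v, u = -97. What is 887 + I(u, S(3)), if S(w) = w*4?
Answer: 902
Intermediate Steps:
S(w) = 4*w
I(k, v) = 3 + v (I(k, v) = 3 - (-1)*v = 3 + v)
887 + I(u, S(3)) = 887 + (3 + 4*3) = 887 + (3 + 12) = 887 + 15 = 902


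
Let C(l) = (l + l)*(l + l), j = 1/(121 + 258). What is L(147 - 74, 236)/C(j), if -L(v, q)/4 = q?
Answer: -33899276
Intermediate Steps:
L(v, q) = -4*q
j = 1/379 ≈ 0.0026385
C(l) = 4*l² (C(l) = (2*l)*(2*l) = 4*l²)
L(147 - 74, 236)/C(j) = (-4*236)/((4*(1/379)²)) = -944/(4*(1/143641)) = -944/4/143641 = -944*143641/4 = -33899276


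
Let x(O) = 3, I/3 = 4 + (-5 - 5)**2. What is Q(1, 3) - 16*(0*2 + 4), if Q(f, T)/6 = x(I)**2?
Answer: -10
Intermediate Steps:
I = 312 (I = 3*(4 + (-5 - 5)**2) = 3*(4 + (-10)**2) = 3*(4 + 100) = 3*104 = 312)
Q(f, T) = 54 (Q(f, T) = 6*3**2 = 6*9 = 54)
Q(1, 3) - 16*(0*2 + 4) = 54 - 16*(0*2 + 4) = 54 - 16*(0 + 4) = 54 - 16*4 = 54 - 64 = -10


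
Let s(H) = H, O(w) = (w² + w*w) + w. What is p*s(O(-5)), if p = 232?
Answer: 10440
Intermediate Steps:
O(w) = w + 2*w² (O(w) = (w² + w²) + w = 2*w² + w = w + 2*w²)
p*s(O(-5)) = 232*(-5*(1 + 2*(-5))) = 232*(-5*(1 - 10)) = 232*(-5*(-9)) = 232*45 = 10440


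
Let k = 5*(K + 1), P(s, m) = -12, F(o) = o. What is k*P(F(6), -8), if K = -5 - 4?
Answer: 480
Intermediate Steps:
K = -9
k = -40 (k = 5*(-9 + 1) = 5*(-8) = -40)
k*P(F(6), -8) = -40*(-12) = 480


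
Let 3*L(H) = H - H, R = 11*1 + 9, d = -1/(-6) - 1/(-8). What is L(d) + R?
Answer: 20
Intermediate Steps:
d = 7/24 (d = -1*(-⅙) - 1*(-⅛) = ⅙ + ⅛ = 7/24 ≈ 0.29167)
R = 20 (R = 11 + 9 = 20)
L(H) = 0 (L(H) = (H - H)/3 = (⅓)*0 = 0)
L(d) + R = 0 + 20 = 20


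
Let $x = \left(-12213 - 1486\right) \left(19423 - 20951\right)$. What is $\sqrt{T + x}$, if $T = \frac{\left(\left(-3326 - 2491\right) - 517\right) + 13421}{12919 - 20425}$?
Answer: $\frac{\sqrt{131034848537730}}{2502} \approx 4575.2$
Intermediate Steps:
$x = 20932072$ ($x = \left(-13699\right) \left(-1528\right) = 20932072$)
$T = - \frac{7087}{7506}$ ($T = \frac{\left(-5817 - 517\right) + 13421}{-7506} = \left(-6334 + 13421\right) \left(- \frac{1}{7506}\right) = 7087 \left(- \frac{1}{7506}\right) = - \frac{7087}{7506} \approx -0.94418$)
$\sqrt{T + x} = \sqrt{- \frac{7087}{7506} + 20932072} = \sqrt{\frac{157116125345}{7506}} = \frac{\sqrt{131034848537730}}{2502}$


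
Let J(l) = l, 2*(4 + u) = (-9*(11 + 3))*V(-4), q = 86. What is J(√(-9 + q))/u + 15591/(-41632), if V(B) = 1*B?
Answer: -15591/41632 + √77/248 ≈ -0.33911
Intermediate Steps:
V(B) = B
u = 248 (u = -4 + (-9*(11 + 3)*(-4))/2 = -4 + (-9*14*(-4))/2 = -4 + (-126*(-4))/2 = -4 + (½)*504 = -4 + 252 = 248)
J(√(-9 + q))/u + 15591/(-41632) = √(-9 + 86)/248 + 15591/(-41632) = √77*(1/248) + 15591*(-1/41632) = √77/248 - 15591/41632 = -15591/41632 + √77/248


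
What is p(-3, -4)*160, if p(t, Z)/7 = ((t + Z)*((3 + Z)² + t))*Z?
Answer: -62720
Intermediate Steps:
p(t, Z) = 7*Z*(Z + t)*(t + (3 + Z)²) (p(t, Z) = 7*(((t + Z)*((3 + Z)² + t))*Z) = 7*(((Z + t)*(t + (3 + Z)²))*Z) = 7*(Z*(Z + t)*(t + (3 + Z)²)) = 7*Z*(Z + t)*(t + (3 + Z)²))
p(-3, -4)*160 = (7*(-4)*((-3)² - 4*(-3) - 4*(3 - 4)² - 3*(3 - 4)²))*160 = (7*(-4)*(9 + 12 - 4*(-1)² - 3*(-1)²))*160 = (7*(-4)*(9 + 12 - 4*1 - 3*1))*160 = (7*(-4)*(9 + 12 - 4 - 3))*160 = (7*(-4)*14)*160 = -392*160 = -62720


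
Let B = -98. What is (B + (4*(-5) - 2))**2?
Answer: 14400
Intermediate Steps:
(B + (4*(-5) - 2))**2 = (-98 + (4*(-5) - 2))**2 = (-98 + (-20 - 2))**2 = (-98 - 22)**2 = (-120)**2 = 14400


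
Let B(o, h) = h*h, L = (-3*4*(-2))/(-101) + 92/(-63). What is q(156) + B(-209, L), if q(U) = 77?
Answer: 3234284629/40487769 ≈ 79.883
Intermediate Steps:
L = -10804/6363 (L = -12*(-2)*(-1/101) + 92*(-1/63) = 24*(-1/101) - 92/63 = -24/101 - 92/63 = -10804/6363 ≈ -1.6979)
B(o, h) = h**2
q(156) + B(-209, L) = 77 + (-10804/6363)**2 = 77 + 116726416/40487769 = 3234284629/40487769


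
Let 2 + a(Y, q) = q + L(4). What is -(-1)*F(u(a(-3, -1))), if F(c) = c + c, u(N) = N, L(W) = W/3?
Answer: -10/3 ≈ -3.3333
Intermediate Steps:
L(W) = W/3 (L(W) = W*(⅓) = W/3)
a(Y, q) = -⅔ + q (a(Y, q) = -2 + (q + (⅓)*4) = -2 + (q + 4/3) = -2 + (4/3 + q) = -⅔ + q)
F(c) = 2*c
-(-1)*F(u(a(-3, -1))) = -(-1)*2*(-⅔ - 1) = -(-1)*2*(-5/3) = -(-1)*(-10)/3 = -1*10/3 = -10/3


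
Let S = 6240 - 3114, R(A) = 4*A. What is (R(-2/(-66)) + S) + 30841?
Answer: 1120915/33 ≈ 33967.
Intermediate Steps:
S = 3126
(R(-2/(-66)) + S) + 30841 = (4*(-2/(-66)) + 3126) + 30841 = (4*(-2*(-1/66)) + 3126) + 30841 = (4*(1/33) + 3126) + 30841 = (4/33 + 3126) + 30841 = 103162/33 + 30841 = 1120915/33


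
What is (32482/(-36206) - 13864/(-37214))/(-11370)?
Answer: 58902097/1276633154590 ≈ 4.6139e-5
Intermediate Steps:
(32482/(-36206) - 13864/(-37214))/(-11370) = (32482*(-1/36206) - 13864*(-1/37214))*(-1/11370) = (-16241/18103 + 6932/18607)*(-1/11370) = -176706291/336842521*(-1/11370) = 58902097/1276633154590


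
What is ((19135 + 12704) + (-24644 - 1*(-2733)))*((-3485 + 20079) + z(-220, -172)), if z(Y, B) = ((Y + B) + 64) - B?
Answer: 163196464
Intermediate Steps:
z(Y, B) = 64 + Y (z(Y, B) = ((B + Y) + 64) - B = (64 + B + Y) - B = 64 + Y)
((19135 + 12704) + (-24644 - 1*(-2733)))*((-3485 + 20079) + z(-220, -172)) = ((19135 + 12704) + (-24644 - 1*(-2733)))*((-3485 + 20079) + (64 - 220)) = (31839 + (-24644 + 2733))*(16594 - 156) = (31839 - 21911)*16438 = 9928*16438 = 163196464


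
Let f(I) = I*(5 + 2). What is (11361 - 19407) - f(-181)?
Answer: -6779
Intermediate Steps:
f(I) = 7*I (f(I) = I*7 = 7*I)
(11361 - 19407) - f(-181) = (11361 - 19407) - 7*(-181) = -8046 - 1*(-1267) = -8046 + 1267 = -6779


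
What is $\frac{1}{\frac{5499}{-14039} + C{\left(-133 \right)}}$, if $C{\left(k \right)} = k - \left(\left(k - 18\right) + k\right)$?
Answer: $\frac{14039}{2114390} \approx 0.0066397$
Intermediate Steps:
$C{\left(k \right)} = 18 - k$ ($C{\left(k \right)} = k - \left(\left(-18 + k\right) + k\right) = k - \left(-18 + 2 k\right) = 18 - k$)
$\frac{1}{\frac{5499}{-14039} + C{\left(-133 \right)}} = \frac{1}{\frac{5499}{-14039} + \left(18 - -133\right)} = \frac{1}{5499 \left(- \frac{1}{14039}\right) + \left(18 + 133\right)} = \frac{1}{- \frac{5499}{14039} + 151} = \frac{1}{\frac{2114390}{14039}} = \frac{14039}{2114390}$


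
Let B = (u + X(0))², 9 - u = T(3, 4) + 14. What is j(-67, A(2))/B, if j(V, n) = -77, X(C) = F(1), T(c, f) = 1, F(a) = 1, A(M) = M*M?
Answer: -77/25 ≈ -3.0800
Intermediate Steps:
A(M) = M²
X(C) = 1
u = -6 (u = 9 - (1 + 14) = 9 - 1*15 = 9 - 15 = -6)
B = 25 (B = (-6 + 1)² = (-5)² = 25)
j(-67, A(2))/B = -77/25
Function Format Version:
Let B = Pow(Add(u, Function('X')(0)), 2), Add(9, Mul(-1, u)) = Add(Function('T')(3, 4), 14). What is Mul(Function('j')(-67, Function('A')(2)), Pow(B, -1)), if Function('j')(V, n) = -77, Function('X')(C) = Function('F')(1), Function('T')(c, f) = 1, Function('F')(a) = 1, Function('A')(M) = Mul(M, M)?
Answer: Rational(-77, 25) ≈ -3.0800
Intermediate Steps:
Function('A')(M) = Pow(M, 2)
Function('X')(C) = 1
u = -6 (u = Add(9, Mul(-1, Add(1, 14))) = Add(9, Mul(-1, 15)) = Add(9, -15) = -6)
B = 25 (B = Pow(Add(-6, 1), 2) = Pow(-5, 2) = 25)
Mul(Function('j')(-67, Function('A')(2)), Pow(B, -1)) = Mul(-77, Pow(25, -1)) = Mul(-77, Rational(1, 25)) = Rational(-77, 25)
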